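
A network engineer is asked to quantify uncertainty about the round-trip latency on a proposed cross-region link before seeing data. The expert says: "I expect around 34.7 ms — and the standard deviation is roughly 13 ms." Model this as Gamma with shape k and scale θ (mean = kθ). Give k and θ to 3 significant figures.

For Gamma(k, scale θ): mean = kθ, variance = kθ², so CV = 1/√k.
CV = SD/mean = 13/34.7 = 0.3746, hence k = 1/CV² = 7.12.
Then θ = mean/k = 34.7/7.12 = 4.87.

k ≈ 7.12, θ ≈ 4.87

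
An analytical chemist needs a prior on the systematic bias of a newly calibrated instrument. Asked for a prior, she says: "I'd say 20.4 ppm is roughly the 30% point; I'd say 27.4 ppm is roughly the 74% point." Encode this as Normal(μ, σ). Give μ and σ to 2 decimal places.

The p-quantile of Normal(μ,σ) is μ + z_p·σ, with z_{0.3} = -0.5244 and z_{0.74} = 0.6433.
Eliminate σ: μ = (z₂·x₁ − z₁·x₂)/(z₂ − z₁) = (0.6433·20.4 − (-0.5244)·27.4)/1.168 = 23.54.
Then σ = (x₂ − x₁)/(z₂ − z₁) = (27.4 − 20.4)/1.168 = 5.99.

μ = 23.54, σ = 5.99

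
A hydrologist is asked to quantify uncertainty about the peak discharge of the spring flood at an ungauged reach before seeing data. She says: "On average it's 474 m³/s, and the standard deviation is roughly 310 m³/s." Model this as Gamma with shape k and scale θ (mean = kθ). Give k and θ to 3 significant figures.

For Gamma(k, scale θ): mean = kθ, variance = kθ², so CV = 1/√k.
CV = SD/mean = 310/474 = 0.654, hence k = 1/CV² = 2.34.
Then θ = mean/k = 474/2.34 = 203.

k ≈ 2.34, θ ≈ 203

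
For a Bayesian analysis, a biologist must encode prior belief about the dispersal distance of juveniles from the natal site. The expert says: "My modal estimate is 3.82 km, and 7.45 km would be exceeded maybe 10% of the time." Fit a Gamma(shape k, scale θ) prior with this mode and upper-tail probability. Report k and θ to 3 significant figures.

Gamma(k,θ) with k>1 has mode (k−1)θ, so θ = 3.82/(k−1).
Need P(X < 7.45) = 0.9 with θ tied to k this way. Start at k = 2, θ = 3.82: P(X<7.45) ≈ 0.580.
Too low — raise k to concentrate. Iterating converges to k ≈ 5.29.
Then θ = 3.82/(5.29−1) ≈ 0.89.

k ≈ 5.29, θ ≈ 0.89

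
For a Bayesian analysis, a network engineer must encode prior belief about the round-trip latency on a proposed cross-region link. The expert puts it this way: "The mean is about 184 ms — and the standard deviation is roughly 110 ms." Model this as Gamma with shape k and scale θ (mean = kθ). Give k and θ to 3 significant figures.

For Gamma(k, scale θ): mean = kθ, variance = kθ², so CV = 1/√k.
CV = SD/mean = 110/184 = 0.5978, hence k = 1/CV² = 2.8.
Then θ = mean/k = 184/2.8 = 65.8.

k ≈ 2.8, θ ≈ 65.8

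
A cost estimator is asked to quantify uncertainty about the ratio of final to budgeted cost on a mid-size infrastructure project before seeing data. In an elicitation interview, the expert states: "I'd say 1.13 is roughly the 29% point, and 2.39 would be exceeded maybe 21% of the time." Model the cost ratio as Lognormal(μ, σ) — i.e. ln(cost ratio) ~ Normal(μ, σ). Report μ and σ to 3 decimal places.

If T ~ Lognormal(μ,σ) then ln T ~ Normal(μ,σ), so the p-quantile of ln T is μ + z_p·σ.
ln(1.13) = 0.1222 and ln(2.39) = 0.8713; z_{0.29} = -0.5534, z_{0.79} = 0.8064.
σ = (0.8713 − 0.1222)/(0.8064 − (-0.5534)) = 0.551.
μ = 0.1222 − (-0.5534)·0.551 = 0.427.

μ ≈ 0.427, σ ≈ 0.551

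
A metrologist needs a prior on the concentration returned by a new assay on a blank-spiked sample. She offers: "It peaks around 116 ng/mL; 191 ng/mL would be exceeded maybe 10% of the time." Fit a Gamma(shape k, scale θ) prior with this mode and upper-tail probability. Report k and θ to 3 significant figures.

k ≈ 8.58, θ ≈ 15.3

Gamma(k,θ) with k>1 has mode (k−1)θ, so θ = 116/(k−1).
Need P(X < 191) = 0.9 with θ tied to k this way. Start at k = 2, θ = 116: P(X<191) ≈ 0.490.
Too low — raise k to concentrate. Iterating converges to k ≈ 8.58.
Then θ = 116/(8.58−1) ≈ 15.3.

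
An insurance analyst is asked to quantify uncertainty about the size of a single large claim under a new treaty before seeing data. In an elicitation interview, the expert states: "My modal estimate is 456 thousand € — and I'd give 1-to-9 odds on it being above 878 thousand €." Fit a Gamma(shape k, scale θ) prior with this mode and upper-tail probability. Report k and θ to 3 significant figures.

k ≈ 5.46, θ ≈ 102

Gamma(k,θ) with k>1 has mode (k−1)θ, so θ = 456/(k−1).
Need P(X < 878) = 0.9 with θ tied to k this way. Start at k = 2, θ = 456: P(X<878) ≈ 0.573.
Too low — raise k to concentrate. Iterating converges to k ≈ 5.46.
Then θ = 456/(5.46−1) ≈ 102.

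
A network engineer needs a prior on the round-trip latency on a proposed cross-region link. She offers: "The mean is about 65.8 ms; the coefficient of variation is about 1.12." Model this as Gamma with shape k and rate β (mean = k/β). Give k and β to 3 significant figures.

k ≈ 0.797, β ≈ 0.0121

For Gamma(k, rate β): mean = k/β, variance = k/β², so CV = 1/√k.
CV = 1.12, hence k = 1/CV² = 0.797.
Then β = k/mean = 0.797/65.8 = 0.0121.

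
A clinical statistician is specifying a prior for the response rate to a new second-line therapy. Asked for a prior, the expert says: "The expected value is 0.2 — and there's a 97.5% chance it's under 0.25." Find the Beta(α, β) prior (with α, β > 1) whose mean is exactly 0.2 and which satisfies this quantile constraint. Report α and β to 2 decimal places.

With mean 0.2 fixed, write α = 0.2s, β = 0.8s where s = α+β.
Need P(θ < 0.25) = 0.975 under Beta(0.2s, 0.8s). Normal approximation: (q−m)/√(m(1−m)/s) ≈ z_{0.975} = 1.96, so s ≈ 0.2·0.8·(1.96)²/(0.25−0.2)² = 245.9.
At s = 245.9: P(θ<0.25) ≈ 0.970. Adjusting to match 0.975 gives s ≈ 266.42.
So α = 0.2·266.42 ≈ 53.28, β = 0.8·266.42 ≈ 213.14.

α ≈ 53.28, β ≈ 213.14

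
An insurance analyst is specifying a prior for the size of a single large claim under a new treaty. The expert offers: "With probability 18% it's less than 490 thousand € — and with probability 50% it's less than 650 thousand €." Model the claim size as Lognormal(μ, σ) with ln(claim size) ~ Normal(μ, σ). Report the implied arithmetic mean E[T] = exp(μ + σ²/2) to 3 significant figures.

If T ~ Lognormal(μ,σ) then ln T ~ Normal(μ,σ), so the p-quantile of ln T is μ + z_p·σ.
ln(490) = 6.194 and ln(650) = 6.477; z_{0.18} = -0.9154, z_{0.5} = 0.
σ = (6.477 − 6.194)/(0 − (-0.9154)) = 0.309.
μ = 6.194 − (-0.9154)·0.309 = 6.477.
E[T] = exp(μ + σ²/2) = exp(6.477 + 0.0476) = 682 thousand €.

E[T] ≈ 682 thousand €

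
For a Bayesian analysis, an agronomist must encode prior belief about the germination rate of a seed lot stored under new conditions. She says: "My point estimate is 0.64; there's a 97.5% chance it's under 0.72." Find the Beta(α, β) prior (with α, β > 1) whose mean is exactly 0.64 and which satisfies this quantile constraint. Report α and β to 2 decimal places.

With mean 0.64 fixed, write α = 0.64s, β = 0.36s where s = α+β.
Need P(θ < 0.72) = 0.975 under Beta(0.64s, 0.36s). Normal approximation: (q−m)/√(m(1−m)/s) ≈ z_{0.975} = 1.96, so s ≈ 0.64·0.36·(1.96)²/(0.72−0.64)² = 138.3.
At s = 138.3: P(θ<0.72) ≈ 0.978. Adjusting to match 0.975 gives s ≈ 130.01.
So α = 0.64·130.01 ≈ 83.20, β = 0.36·130.01 ≈ 46.80.

α ≈ 83.20, β ≈ 46.80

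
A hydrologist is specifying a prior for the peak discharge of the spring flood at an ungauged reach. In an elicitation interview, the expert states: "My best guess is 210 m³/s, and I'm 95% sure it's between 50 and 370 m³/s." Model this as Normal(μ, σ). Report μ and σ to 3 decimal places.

A symmetric 95% interval runs μ ± z·σ with z = 1.96.
Half-width = 160, so σ = 160/1.96 = 81.634.
μ is the stated best guess, 210.000.

μ = 210.000, σ = 81.634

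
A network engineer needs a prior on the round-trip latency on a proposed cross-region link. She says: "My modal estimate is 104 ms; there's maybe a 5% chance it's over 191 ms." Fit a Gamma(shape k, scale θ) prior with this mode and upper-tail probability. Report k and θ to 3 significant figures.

Gamma(k,θ) with k>1 has mode (k−1)θ, so θ = 104/(k−1).
Need P(X < 191) = 0.95 with θ tied to k this way. Start at k = 2, θ = 104: P(X<191) ≈ 0.548.
Too low — raise k to concentrate. Iterating converges to k ≈ 8.54.
Then θ = 104/(8.54−1) ≈ 13.8.

k ≈ 8.54, θ ≈ 13.8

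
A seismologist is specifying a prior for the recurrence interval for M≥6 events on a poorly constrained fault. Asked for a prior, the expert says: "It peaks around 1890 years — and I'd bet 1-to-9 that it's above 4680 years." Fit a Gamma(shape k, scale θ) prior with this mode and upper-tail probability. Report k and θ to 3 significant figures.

k ≈ 3.34, θ ≈ 809

Gamma(k,θ) with k>1 has mode (k−1)θ, so θ = 1890/(k−1).
Need P(X < 4680) = 0.9 with θ tied to k this way. Start at k = 2, θ = 1890: P(X<4680) ≈ 0.708.
Too low — raise k to concentrate. Iterating converges to k ≈ 3.34.
Then θ = 1890/(3.34−1) ≈ 809.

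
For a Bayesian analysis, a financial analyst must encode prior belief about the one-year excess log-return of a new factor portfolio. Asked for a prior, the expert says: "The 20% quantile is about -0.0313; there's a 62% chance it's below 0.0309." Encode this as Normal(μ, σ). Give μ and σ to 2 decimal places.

For Normal(μ,σ), the p-quantile is μ + z_p·σ. Here z_{0.2} = -0.8416, z_{0.62} = 0.3055.
So -0.0313 = μ − 0.8416σ and 0.0309 = μ + 0.3055σ.
Subtracting: σ = (0.0309 − -0.0313)/(0.3055 − (-0.8416)) = 0.05.
Then μ = -0.0313 − (-0.8416)·0.05 = 0.01.

μ = 0.01, σ = 0.05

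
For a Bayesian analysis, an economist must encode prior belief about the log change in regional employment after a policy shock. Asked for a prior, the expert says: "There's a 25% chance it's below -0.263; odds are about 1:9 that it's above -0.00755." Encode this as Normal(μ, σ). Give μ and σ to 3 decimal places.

The p-quantile of Normal(μ,σ) is μ + z_p·σ, with z_{0.25} = -0.6745 and z_{0.9} = 1.282.
Eliminate σ: μ = (z₂·x₁ − z₁·x₂)/(z₂ − z₁) = (1.282·-0.263 − (-0.6745)·-0.00755)/1.956 = -0.175.
Then σ = (x₂ − x₁)/(z₂ − z₁) = (-0.00755 − -0.263)/1.956 = 0.131.

μ = -0.175, σ = 0.131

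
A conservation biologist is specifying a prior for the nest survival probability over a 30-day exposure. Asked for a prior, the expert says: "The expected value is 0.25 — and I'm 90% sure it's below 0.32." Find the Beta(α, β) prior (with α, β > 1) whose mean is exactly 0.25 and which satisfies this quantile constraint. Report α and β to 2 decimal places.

α ≈ 16.31, β ≈ 48.93

With mean 0.25 fixed, write α = 0.25s, β = 0.75s where s = α+β.
Need P(θ < 0.32) = 0.9 under Beta(0.25s, 0.75s). Normal approximation: (q−m)/√(m(1−m)/s) ≈ z_{0.9} = 1.28, so s ≈ 0.25·0.75·(1.28)²/(0.32−0.25)² = 62.8.
At s = 62.8: P(θ<0.32) ≈ 0.896. Adjusting to match 0.9 gives s ≈ 65.24.
So α = 0.25·65.24 ≈ 16.31, β = 0.75·65.24 ≈ 48.93.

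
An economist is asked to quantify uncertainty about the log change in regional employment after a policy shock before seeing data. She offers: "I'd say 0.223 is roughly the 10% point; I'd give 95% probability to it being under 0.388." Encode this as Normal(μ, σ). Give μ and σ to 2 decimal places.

For Normal(μ,σ), the p-quantile is μ + z_p·σ. Here z_{0.1} = -1.282, z_{0.95} = 1.645.
So 0.223 = μ − 1.282σ and 0.388 = μ + 1.645σ.
Subtracting: σ = (0.388 − 0.223)/(1.645 − (-1.282)) = 0.06.
Then μ = 0.223 − (-1.282)·0.06 = 0.30.

μ = 0.30, σ = 0.06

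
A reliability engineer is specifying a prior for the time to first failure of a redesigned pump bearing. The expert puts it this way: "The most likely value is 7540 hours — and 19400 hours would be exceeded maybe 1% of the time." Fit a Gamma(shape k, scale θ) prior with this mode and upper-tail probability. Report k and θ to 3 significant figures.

k ≈ 6.22, θ ≈ 1440

Gamma(k,θ) with k>1 has mode (k−1)θ, so θ = 7540/(k−1).
Need P(X < 19400) = 0.99 with θ tied to k this way. Start at k = 2, θ = 7540: P(X<19400) ≈ 0.727.
Too low — raise k to concentrate. Iterating converges to k ≈ 6.22.
Then θ = 7540/(6.22−1) ≈ 1440.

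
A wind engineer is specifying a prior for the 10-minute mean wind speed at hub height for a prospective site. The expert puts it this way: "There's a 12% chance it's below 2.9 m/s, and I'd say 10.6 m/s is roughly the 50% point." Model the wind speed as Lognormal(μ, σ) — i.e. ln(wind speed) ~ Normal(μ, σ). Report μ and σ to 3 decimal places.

If T ~ Lognormal(μ,σ) then ln T ~ Normal(μ,σ), so the p-quantile of ln T is μ + z_p·σ.
ln(2.9) = 1.065 and ln(10.6) = 2.361; z_{0.12} = -1.175, z_{0.5} = 0.
σ = (2.361 − 1.065)/(0 − (-1.175)) = 1.103.
μ = 1.065 − (-1.175)·1.103 = 2.361.

μ ≈ 2.361, σ ≈ 1.103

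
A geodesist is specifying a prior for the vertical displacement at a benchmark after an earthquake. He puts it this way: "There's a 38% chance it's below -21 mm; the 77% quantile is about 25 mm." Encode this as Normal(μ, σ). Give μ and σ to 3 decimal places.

μ = -7.544, σ = 44.047

The p-quantile of Normal(μ,σ) is μ + z_p·σ, with z_{0.38} = -0.3055 and z_{0.77} = 0.7388.
Eliminate σ: μ = (z₂·x₁ − z₁·x₂)/(z₂ − z₁) = (0.7388·-21 − (-0.3055)·25)/1.044 = -7.544.
Then σ = (x₂ − x₁)/(z₂ − z₁) = (25 − -21)/1.044 = 44.047.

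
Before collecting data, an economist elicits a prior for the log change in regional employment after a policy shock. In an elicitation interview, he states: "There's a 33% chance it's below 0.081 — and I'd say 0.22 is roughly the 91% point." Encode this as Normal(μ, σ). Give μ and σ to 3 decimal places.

μ = 0.115, σ = 0.078

The p-quantile of Normal(μ,σ) is μ + z_p·σ, with z_{0.33} = -0.4399 and z_{0.91} = 1.341.
Eliminate σ: μ = (z₂·x₁ − z₁·x₂)/(z₂ − z₁) = (1.341·0.081 − (-0.4399)·0.22)/1.781 = 0.115.
Then σ = (x₂ − x₁)/(z₂ − z₁) = (0.22 − 0.081)/1.781 = 0.078.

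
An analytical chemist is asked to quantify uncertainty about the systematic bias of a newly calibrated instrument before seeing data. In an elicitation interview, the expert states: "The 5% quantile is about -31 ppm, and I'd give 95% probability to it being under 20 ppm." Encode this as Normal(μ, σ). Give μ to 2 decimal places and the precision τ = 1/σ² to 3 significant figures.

μ = -5.50, τ = 0.00416

For Normal(μ,σ), the p-quantile is μ + z_p·σ. Here z_{0.05} = -1.645, z_{0.95} = 1.645.
So -31 = μ − 1.645σ and 20 = μ + 1.645σ.
Subtracting: σ = (20 − -31)/(1.645 − (-1.645)) = 15.50.
Then μ = -31 − (-1.645)·15.50 = -5.50.
Precision τ = 1/σ² = 1/15.5² = 0.00416.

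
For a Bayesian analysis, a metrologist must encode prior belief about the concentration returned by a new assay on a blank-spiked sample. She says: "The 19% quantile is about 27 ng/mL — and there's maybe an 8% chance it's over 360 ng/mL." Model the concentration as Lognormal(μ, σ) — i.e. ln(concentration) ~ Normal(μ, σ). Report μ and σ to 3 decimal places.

If T ~ Lognormal(μ,σ) then ln T ~ Normal(μ,σ), so the p-quantile of ln T is μ + z_p·σ.
ln(27) = 3.296 and ln(360) = 5.886; z_{0.19} = -0.8779, z_{0.92} = 1.405.
σ = (5.886 − 3.296)/(1.405 − (-0.8779)) = 1.135.
μ = 3.296 − (-0.8779)·1.135 = 4.292.

μ ≈ 4.292, σ ≈ 1.135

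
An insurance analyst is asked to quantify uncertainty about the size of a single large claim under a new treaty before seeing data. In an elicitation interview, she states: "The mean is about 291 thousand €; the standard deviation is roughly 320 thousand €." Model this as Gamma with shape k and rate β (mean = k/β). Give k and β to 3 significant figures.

k ≈ 0.827, β ≈ 0.00284

For Gamma(k, rate β): mean = k/β, variance = k/β², so CV = 1/√k.
CV = SD/mean = 320/291 = 1.1, hence k = 1/CV² = 0.827.
Then β = k/mean = 0.827/291 = 0.00284.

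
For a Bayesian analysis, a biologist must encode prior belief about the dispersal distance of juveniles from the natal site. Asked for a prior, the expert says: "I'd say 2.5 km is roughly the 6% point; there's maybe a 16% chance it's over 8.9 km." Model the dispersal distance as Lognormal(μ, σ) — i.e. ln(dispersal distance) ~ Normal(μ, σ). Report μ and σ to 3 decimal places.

If T ~ Lognormal(μ,σ) then ln T ~ Normal(μ,σ), so the p-quantile of ln T is μ + z_p·σ.
ln(2.5) = 0.9163 and ln(8.9) = 2.186; z_{0.06} = -1.555, z_{0.84} = 0.9945.
σ = (2.186 − 0.9163)/(0.9945 − (-1.555)) = 0.498.
μ = 0.9163 − (-1.555)·0.498 = 1.691.

μ ≈ 1.691, σ ≈ 0.498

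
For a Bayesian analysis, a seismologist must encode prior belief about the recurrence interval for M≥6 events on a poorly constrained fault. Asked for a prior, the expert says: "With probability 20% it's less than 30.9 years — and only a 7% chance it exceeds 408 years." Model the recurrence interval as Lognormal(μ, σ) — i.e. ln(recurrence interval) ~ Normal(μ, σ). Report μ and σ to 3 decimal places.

μ ≈ 4.368, σ ≈ 1.114

If T ~ Lognormal(μ,σ) then ln T ~ Normal(μ,σ), so the p-quantile of ln T is μ + z_p·σ.
ln(30.9) = 3.431 and ln(408) = 6.011; z_{0.2} = -0.8416, z_{0.93} = 1.476.
σ = (6.011 − 3.431)/(1.476 − (-0.8416)) = 1.114.
μ = 3.431 − (-0.8416)·1.114 = 4.368.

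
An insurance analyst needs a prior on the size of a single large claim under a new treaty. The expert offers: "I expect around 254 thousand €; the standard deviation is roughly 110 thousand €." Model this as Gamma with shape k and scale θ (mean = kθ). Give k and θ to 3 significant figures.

k ≈ 5.33, θ ≈ 47.6

For Gamma(k, scale θ): mean = kθ, variance = kθ², so CV = 1/√k.
CV = SD/mean = 110/254 = 0.4331, hence k = 1/CV² = 5.33.
Then θ = mean/k = 254/5.33 = 47.6.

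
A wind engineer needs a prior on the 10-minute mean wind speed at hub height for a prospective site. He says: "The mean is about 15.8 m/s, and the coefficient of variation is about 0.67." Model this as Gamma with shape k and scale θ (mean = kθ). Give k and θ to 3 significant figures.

k ≈ 2.23, θ ≈ 7.09

For Gamma(k, scale θ): mean = kθ, variance = kθ², so CV = 1/√k.
CV = 0.67, hence k = 1/CV² = 2.23.
Then θ = mean/k = 15.8/2.23 = 7.09.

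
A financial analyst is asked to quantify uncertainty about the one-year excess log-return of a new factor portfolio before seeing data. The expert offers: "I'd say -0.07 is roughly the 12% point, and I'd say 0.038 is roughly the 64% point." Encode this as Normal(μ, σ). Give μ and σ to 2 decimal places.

μ = 0.01, σ = 0.07

For Normal(μ,σ), the p-quantile is μ + z_p·σ. Here z_{0.12} = -1.175, z_{0.64} = 0.3585.
So -0.07 = μ − 1.175σ and 0.038 = μ + 0.3585σ.
Subtracting: σ = (0.038 − -0.07)/(0.3585 − (-1.175)) = 0.07.
Then μ = -0.07 − (-1.175)·0.07 = 0.01.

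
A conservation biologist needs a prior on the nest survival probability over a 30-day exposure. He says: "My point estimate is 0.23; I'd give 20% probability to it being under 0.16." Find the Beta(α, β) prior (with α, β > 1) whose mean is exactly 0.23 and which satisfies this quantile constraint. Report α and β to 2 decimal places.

With mean 0.23 fixed, write α = 0.23s, β = 0.77s where s = α+β.
Need P(θ < 0.16) = 0.2 under Beta(0.23s, 0.77s). Normal approximation: (q−m)/√(m(1−m)/s) ≈ z_{0.2} = -0.842, so s ≈ 0.23·0.77·(-0.842)²/(0.16−0.23)² = 25.6.
At s = 25.6: P(θ<0.16) ≈ 0.205. Adjusting to match 0.2 gives s ≈ 26.56.
So α = 0.23·26.56 ≈ 6.11, β = 0.77·26.56 ≈ 20.45.

α ≈ 6.11, β ≈ 20.45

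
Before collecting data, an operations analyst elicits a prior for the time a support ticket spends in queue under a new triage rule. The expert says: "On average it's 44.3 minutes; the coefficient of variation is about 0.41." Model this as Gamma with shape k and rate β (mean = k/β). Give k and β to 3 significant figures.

For Gamma(k, rate β): mean = k/β, variance = k/β², so CV = 1/√k.
CV = 0.41, hence k = 1/CV² = 5.95.
Then β = k/mean = 5.95/44.3 = 0.134.

k ≈ 5.95, β ≈ 0.134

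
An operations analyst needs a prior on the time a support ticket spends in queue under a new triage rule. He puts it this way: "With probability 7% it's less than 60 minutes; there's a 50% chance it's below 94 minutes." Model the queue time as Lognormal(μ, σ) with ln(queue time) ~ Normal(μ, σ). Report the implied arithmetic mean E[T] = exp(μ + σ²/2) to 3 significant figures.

E[T] ≈ 98.5 minutes

If T ~ Lognormal(μ,σ) then ln T ~ Normal(μ,σ), so the p-quantile of ln T is μ + z_p·σ.
ln(60) = 4.094 and ln(94) = 4.543; z_{0.07} = -1.476, z_{0.5} = 0.
σ = (4.543 − 4.094)/(0 − (-1.476)) = 0.304.
μ = 4.094 − (-1.476)·0.304 = 4.543.
E[T] = exp(μ + σ²/2) = exp(4.543 + 0.0463) = 98.5 minutes.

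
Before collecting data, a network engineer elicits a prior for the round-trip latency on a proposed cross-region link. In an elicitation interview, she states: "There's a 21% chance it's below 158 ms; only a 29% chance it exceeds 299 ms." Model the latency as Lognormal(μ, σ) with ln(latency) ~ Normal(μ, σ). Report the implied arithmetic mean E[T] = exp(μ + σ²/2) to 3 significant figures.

If T ~ Lognormal(μ,σ) then ln T ~ Normal(μ,σ), so the p-quantile of ln T is μ + z_p·σ.
ln(158) = 5.063 and ln(299) = 5.7; z_{0.21} = -0.8064, z_{0.71} = 0.5534.
σ = (5.7 − 5.063)/(0.5534 − (-0.8064)) = 0.469.
μ = 5.063 − (-0.8064)·0.469 = 5.441.
E[T] = exp(μ + σ²/2) = exp(5.441 + 0.1100) = 257 ms.

E[T] ≈ 257 ms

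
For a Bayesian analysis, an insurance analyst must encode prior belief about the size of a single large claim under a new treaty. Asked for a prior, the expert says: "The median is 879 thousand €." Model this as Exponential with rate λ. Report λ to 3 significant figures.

λ ≈ 0.000789

Exponential median = ln 2 / λ, so λ = ln 2 / 879.0 = 0.000789.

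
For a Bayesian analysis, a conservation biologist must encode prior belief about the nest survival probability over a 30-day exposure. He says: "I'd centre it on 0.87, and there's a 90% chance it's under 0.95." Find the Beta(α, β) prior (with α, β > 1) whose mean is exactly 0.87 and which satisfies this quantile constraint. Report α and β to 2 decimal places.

α ≈ 19.47, β ≈ 2.91

With mean 0.87 fixed, write α = 0.87s, β = 0.13s where s = α+β.
Need P(θ < 0.95) = 0.9 under Beta(0.87s, 0.13s). Normal approximation: (q−m)/√(m(1−m)/s) ≈ z_{0.9} = 1.28, so s ≈ 0.87·0.13·(1.28)²/(0.95−0.87)² = 29.0.
At s = 29.0: P(θ<0.95) ≈ 0.934. Adjusting to match 0.9 gives s ≈ 22.38.
So α = 0.87·22.38 ≈ 19.47, β = 0.13·22.38 ≈ 2.91.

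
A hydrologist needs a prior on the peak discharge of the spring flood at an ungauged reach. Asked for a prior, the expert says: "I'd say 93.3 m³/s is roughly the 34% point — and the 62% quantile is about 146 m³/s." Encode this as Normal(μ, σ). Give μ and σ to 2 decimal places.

For Normal(μ,σ), the p-quantile is μ + z_p·σ. Here z_{0.34} = -0.4125, z_{0.62} = 0.3055.
So 93.3 = μ − 0.4125σ and 146 = μ + 0.3055σ.
Subtracting: σ = (146 − 93.3)/(0.3055 − (-0.4125)) = 73.40.
Then μ = 93.3 − (-0.4125)·73.40 = 123.58.

μ = 123.58, σ = 73.40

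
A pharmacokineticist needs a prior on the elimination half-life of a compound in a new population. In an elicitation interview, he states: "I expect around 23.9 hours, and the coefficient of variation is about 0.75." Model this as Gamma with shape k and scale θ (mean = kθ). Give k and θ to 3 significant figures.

k ≈ 1.78, θ ≈ 13.4

For Gamma(k, scale θ): mean = kθ, variance = kθ², so CV = 1/√k.
CV = 0.75, hence k = 1/CV² = 1.78.
Then θ = mean/k = 23.9/1.78 = 13.4.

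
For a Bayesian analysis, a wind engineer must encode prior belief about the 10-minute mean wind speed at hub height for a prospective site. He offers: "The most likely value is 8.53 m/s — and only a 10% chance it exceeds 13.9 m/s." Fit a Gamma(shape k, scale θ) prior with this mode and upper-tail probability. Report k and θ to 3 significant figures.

Gamma(k,θ) with k>1 has mode (k−1)θ, so θ = 8.53/(k−1).
Need P(X < 13.9) = 0.9 with θ tied to k this way. Start at k = 2, θ = 8.53: P(X<13.9) ≈ 0.485.
Too low — raise k to concentrate. Iterating converges to k ≈ 8.9.
Then θ = 8.53/(8.9−1) ≈ 1.08.

k ≈ 8.9, θ ≈ 1.08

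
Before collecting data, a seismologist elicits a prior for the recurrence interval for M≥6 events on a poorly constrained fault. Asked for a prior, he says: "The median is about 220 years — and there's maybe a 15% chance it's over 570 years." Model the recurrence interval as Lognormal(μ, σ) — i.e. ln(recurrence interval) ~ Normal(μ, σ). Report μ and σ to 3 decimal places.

If T ~ Lognormal(μ,σ) then ln T ~ Normal(μ,σ), so the p-quantile of ln T is μ + z_p·σ.
ln(220) = 5.394 and ln(570) = 6.346; z_{0.5} = 0, z_{0.85} = 1.036.
σ = (6.346 − 5.394)/(1.036 − (0)) = 0.919.
μ = 5.394 − (0)·0.919 = 5.394.

μ ≈ 5.394, σ ≈ 0.919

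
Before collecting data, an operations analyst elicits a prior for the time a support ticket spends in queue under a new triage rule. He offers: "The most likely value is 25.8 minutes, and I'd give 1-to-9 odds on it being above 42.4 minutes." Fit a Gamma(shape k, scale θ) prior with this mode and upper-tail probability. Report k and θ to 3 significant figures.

k ≈ 8.64, θ ≈ 3.38

Gamma(k,θ) with k>1 has mode (k−1)θ, so θ = 25.8/(k−1).
Need P(X < 42.4) = 0.9 with θ tied to k this way. Start at k = 2, θ = 25.8: P(X<42.4) ≈ 0.489.
Too low — raise k to concentrate. Iterating converges to k ≈ 8.64.
Then θ = 25.8/(8.64−1) ≈ 3.38.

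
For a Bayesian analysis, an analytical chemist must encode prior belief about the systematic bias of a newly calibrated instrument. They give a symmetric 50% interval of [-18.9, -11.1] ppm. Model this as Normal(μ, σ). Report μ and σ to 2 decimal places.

A symmetric 50% interval runs μ ± z·σ with z = 0.6745.
Half-width = 3.9, so σ = 3.9/0.6745 = 5.78.
μ is the interval midpoint, -15.00.

μ = -15.00, σ = 5.78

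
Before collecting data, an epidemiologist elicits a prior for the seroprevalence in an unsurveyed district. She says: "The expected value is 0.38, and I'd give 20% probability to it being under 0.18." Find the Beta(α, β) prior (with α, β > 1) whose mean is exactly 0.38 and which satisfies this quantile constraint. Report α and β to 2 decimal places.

α ≈ 1.64, β ≈ 2.67

With mean 0.38 fixed, write α = 0.38s, β = 0.62s where s = α+β.
Need P(θ < 0.18) = 0.2 under Beta(0.38s, 0.62s). Normal approximation: (q−m)/√(m(1−m)/s) ≈ z_{0.2} = -0.842, so s ≈ 0.38·0.62·(-0.842)²/(0.18−0.38)² = 4.2.
At s = 4.2: P(θ<0.18) ≈ 0.205. Adjusting to match 0.2 gives s ≈ 4.31.
So α = 0.38·4.31 ≈ 1.64, β = 0.62·4.31 ≈ 2.67.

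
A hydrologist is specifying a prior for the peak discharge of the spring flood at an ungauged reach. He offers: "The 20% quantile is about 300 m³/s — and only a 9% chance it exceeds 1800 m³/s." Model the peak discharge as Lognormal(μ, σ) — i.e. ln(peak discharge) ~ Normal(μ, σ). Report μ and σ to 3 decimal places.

If T ~ Lognormal(μ,σ) then ln T ~ Normal(μ,σ), so the p-quantile of ln T is μ + z_p·σ.
ln(300) = 5.704 and ln(1800) = 7.496; z_{0.2} = -0.8416, z_{0.91} = 1.341.
σ = (7.496 − 5.704)/(1.341 − (-0.8416)) = 0.821.
μ = 5.704 − (-0.8416)·0.821 = 6.395.

μ ≈ 6.395, σ ≈ 0.821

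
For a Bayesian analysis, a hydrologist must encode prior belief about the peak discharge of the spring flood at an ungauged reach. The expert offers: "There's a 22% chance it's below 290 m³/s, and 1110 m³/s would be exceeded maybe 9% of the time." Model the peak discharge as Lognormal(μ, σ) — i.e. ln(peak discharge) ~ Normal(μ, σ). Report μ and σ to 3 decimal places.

μ ≈ 6.160, σ ≈ 0.635

If T ~ Lognormal(μ,σ) then ln T ~ Normal(μ,σ), so the p-quantile of ln T is μ + z_p·σ.
ln(290) = 5.67 and ln(1110) = 7.012; z_{0.22} = -0.7722, z_{0.91} = 1.341.
σ = (7.012 − 5.67)/(1.341 − (-0.7722)) = 0.635.
μ = 5.67 − (-0.7722)·0.635 = 6.160.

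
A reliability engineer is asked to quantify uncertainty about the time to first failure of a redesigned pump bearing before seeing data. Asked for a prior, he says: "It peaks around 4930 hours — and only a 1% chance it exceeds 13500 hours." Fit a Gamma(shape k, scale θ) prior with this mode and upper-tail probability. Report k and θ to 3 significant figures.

Gamma(k,θ) with k>1 has mode (k−1)θ, so θ = 4930/(k−1).
Need P(X < 13500) = 0.99 with θ tied to k this way. Start at k = 2, θ = 4930: P(X<13500) ≈ 0.758.
Too low — raise k to concentrate. Iterating converges to k ≈ 5.53.
Then θ = 4930/(5.53−1) ≈ 1090.

k ≈ 5.53, θ ≈ 1090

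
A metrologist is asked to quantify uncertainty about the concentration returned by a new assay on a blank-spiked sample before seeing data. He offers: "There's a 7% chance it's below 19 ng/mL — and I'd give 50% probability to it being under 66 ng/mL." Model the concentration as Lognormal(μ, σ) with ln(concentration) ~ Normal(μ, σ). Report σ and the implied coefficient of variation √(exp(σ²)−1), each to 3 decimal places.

σ ≈ 0.844, CV ≈ 1.019

If T ~ Lognormal(μ,σ) then ln T ~ Normal(μ,σ), so the p-quantile of ln T is μ + z_p·σ.
ln(19) = 2.944 and ln(66) = 4.19; z_{0.07} = -1.476, z_{0.5} = 0.
σ = (4.19 − 2.944)/(0 − (-1.476)) = 0.844.
μ = 2.944 − (-1.476)·0.844 = 4.190.
CV = √(exp(σ²)−1) = √(exp(0.7119)−1) = 1.019.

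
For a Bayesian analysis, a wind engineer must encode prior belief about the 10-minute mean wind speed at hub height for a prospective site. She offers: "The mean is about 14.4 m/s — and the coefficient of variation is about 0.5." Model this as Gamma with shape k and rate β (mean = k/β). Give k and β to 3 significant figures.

For Gamma(k, rate β): mean = k/β, variance = k/β², so CV = 1/√k.
CV = 0.5, hence k = 1/CV² = 4.
Then β = k/mean = 4/14.4 = 0.278.

k ≈ 4, β ≈ 0.278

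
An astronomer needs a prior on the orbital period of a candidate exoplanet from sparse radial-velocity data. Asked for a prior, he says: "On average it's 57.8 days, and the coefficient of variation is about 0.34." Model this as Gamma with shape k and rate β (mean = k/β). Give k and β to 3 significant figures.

For Gamma(k, rate β): mean = k/β, variance = k/β², so CV = 1/√k.
CV = 0.34, hence k = 1/CV² = 8.65.
Then β = k/mean = 8.65/57.8 = 0.15.

k ≈ 8.65, β ≈ 0.15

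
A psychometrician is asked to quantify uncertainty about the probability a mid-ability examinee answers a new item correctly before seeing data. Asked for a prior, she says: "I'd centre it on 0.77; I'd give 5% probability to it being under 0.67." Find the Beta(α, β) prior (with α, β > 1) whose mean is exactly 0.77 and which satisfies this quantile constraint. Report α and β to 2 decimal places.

With mean 0.77 fixed, write α = 0.77s, β = 0.23s where s = α+β.
Need P(θ < 0.67) = 0.05 under Beta(0.77s, 0.23s). Normal approximation: (q−m)/√(m(1−m)/s) ≈ z_{0.05} = -1.64, so s ≈ 0.77·0.23·(-1.64)²/(0.67−0.77)² = 47.9.
At s = 47.9: P(θ<0.67) ≈ 0.058. Adjusting to match 0.05 gives s ≈ 52.80.
So α = 0.77·52.80 ≈ 40.66, β = 0.23·52.80 ≈ 12.14.

α ≈ 40.66, β ≈ 12.14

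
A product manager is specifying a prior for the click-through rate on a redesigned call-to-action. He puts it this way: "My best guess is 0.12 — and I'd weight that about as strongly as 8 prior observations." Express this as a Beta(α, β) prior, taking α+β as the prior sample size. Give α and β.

Under the effective-sample-size interpretation, Beta(α, β) has prior mean α/(α+β) and prior sample size α+β.
So α+β = 8 and α/(α+β) = 0.12, giving α = 0.12·8 = 0.96 and β = 8 − 0.96 = 7.04.

α = 0.96, β = 7.04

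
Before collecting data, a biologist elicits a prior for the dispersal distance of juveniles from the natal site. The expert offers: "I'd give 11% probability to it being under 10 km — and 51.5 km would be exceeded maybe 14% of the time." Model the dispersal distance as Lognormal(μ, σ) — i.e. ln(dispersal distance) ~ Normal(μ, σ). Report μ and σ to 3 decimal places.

If T ~ Lognormal(μ,σ) then ln T ~ Normal(μ,σ), so the p-quantile of ln T is μ + z_p·σ.
ln(10) = 2.303 and ln(51.5) = 3.942; z_{0.11} = -1.227, z_{0.86} = 1.08.
σ = (3.942 − 2.303)/(1.08 − (-1.227)) = 0.710.
μ = 2.303 − (-1.227)·0.710 = 3.174.

μ ≈ 3.174, σ ≈ 0.710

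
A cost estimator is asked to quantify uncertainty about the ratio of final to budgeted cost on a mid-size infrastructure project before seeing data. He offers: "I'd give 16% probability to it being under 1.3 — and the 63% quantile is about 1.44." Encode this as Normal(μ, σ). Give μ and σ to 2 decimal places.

The p-quantile of Normal(μ,σ) is μ + z_p·σ, with z_{0.16} = -0.9945 and z_{0.63} = 0.3319.
Eliminate σ: μ = (z₂·x₁ − z₁·x₂)/(z₂ − z₁) = (0.3319·1.3 − (-0.9945)·1.44)/1.326 = 1.40.
Then σ = (x₂ − x₁)/(z₂ − z₁) = (1.44 − 1.3)/1.326 = 0.11.

μ = 1.40, σ = 0.11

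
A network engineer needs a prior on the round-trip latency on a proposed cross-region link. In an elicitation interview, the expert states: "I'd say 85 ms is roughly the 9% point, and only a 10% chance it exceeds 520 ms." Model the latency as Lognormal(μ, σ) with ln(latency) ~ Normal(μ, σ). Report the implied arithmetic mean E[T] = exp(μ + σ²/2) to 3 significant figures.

E[T] ≈ 272 ms

If T ~ Lognormal(μ,σ) then ln T ~ Normal(μ,σ), so the p-quantile of ln T is μ + z_p·σ.
ln(85) = 4.443 and ln(520) = 6.254; z_{0.09} = -1.341, z_{0.9} = 1.282.
σ = (6.254 − 4.443)/(1.282 − (-1.341)) = 0.691.
μ = 4.443 − (-1.341)·0.691 = 5.369.
E[T] = exp(μ + σ²/2) = exp(5.369 + 0.2385) = 272 ms.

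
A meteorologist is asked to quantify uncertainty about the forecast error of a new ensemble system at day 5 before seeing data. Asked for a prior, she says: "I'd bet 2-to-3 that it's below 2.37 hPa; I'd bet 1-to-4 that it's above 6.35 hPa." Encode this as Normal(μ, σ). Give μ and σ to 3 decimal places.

μ = 3.291, σ = 3.635

The p-quantile of Normal(μ,σ) is μ + z_p·σ, with z_{0.4} = -0.2533 and z_{0.8} = 0.8416.
Eliminate σ: μ = (z₂·x₁ − z₁·x₂)/(z₂ − z₁) = (0.8416·2.37 − (-0.2533)·6.35)/1.095 = 3.291.
Then σ = (x₂ − x₁)/(z₂ − z₁) = (6.35 − 2.37)/1.095 = 3.635.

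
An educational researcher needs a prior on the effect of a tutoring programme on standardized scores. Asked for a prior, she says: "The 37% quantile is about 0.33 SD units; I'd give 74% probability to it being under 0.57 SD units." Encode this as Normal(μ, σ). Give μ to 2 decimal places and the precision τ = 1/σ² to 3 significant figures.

μ = 0.41, τ = 16.5

For Normal(μ,σ), the p-quantile is μ + z_p·σ. Here z_{0.37} = -0.3319, z_{0.74} = 0.6433.
So 0.33 = μ − 0.3319σ and 0.57 = μ + 0.6433σ.
Subtracting: σ = (0.57 − 0.33)/(0.6433 − (-0.3319)) = 0.25.
Then μ = 0.33 − (-0.3319)·0.25 = 0.41.
Precision τ = 1/σ² = 1/0.2461² = 16.5.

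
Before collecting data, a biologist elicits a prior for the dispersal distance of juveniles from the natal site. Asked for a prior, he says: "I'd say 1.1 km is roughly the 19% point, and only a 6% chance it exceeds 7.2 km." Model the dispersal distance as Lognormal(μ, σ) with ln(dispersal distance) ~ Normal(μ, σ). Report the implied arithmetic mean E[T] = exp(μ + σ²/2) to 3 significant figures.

E[T] ≈ 2.92 km

If T ~ Lognormal(μ,σ) then ln T ~ Normal(μ,σ), so the p-quantile of ln T is μ + z_p·σ.
ln(1.1) = 0.09531 and ln(7.2) = 1.974; z_{0.19} = -0.8779, z_{0.94} = 1.555.
σ = (1.974 − 0.09531)/(1.555 − (-0.8779)) = 0.772.
μ = 0.09531 − (-0.8779)·0.772 = 0.773.
E[T] = exp(μ + σ²/2) = exp(0.773 + 0.2982) = 2.92 km.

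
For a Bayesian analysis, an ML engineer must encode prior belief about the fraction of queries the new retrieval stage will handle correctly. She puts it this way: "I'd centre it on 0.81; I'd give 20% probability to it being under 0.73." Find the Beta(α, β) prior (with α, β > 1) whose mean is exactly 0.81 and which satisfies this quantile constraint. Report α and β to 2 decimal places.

With mean 0.81 fixed, write α = 0.81s, β = 0.19s where s = α+β.
Need P(θ < 0.73) = 0.2 under Beta(0.81s, 0.19s). Normal approximation: (q−m)/√(m(1−m)/s) ≈ z_{0.2} = -0.842, so s ≈ 0.81·0.19·(-0.842)²/(0.73−0.81)² = 17.0.
At s = 17.0: P(θ<0.73) ≈ 0.188. Adjusting to match 0.2 gives s ≈ 14.77.
So α = 0.81·14.77 ≈ 11.96, β = 0.19·14.77 ≈ 2.81.

α ≈ 11.96, β ≈ 2.81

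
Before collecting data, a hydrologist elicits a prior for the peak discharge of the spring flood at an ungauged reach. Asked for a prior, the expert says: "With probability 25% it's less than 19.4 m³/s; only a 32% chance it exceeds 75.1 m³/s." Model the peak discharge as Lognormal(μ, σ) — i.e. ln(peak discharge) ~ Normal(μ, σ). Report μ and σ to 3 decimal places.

μ ≈ 3.765, σ ≈ 1.185

If T ~ Lognormal(μ,σ) then ln T ~ Normal(μ,σ), so the p-quantile of ln T is μ + z_p·σ.
ln(19.4) = 2.965 and ln(75.1) = 4.319; z_{0.25} = -0.6745, z_{0.68} = 0.4677.
σ = (4.319 − 2.965)/(0.4677 − (-0.6745)) = 1.185.
μ = 2.965 − (-0.6745)·1.185 = 3.765.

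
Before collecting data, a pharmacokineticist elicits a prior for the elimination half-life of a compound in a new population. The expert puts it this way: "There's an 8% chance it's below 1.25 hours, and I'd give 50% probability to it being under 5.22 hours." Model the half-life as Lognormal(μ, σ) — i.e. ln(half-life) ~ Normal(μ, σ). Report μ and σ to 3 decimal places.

μ ≈ 1.652, σ ≈ 1.017

If T ~ Lognormal(μ,σ) then ln T ~ Normal(μ,σ), so the p-quantile of ln T is μ + z_p·σ.
ln(1.25) = 0.2231 and ln(5.22) = 1.652; z_{0.08} = -1.405, z_{0.5} = 0.
σ = (1.652 − 0.2231)/(0 − (-1.405)) = 1.017.
μ = 0.2231 − (-1.405)·1.017 = 1.652.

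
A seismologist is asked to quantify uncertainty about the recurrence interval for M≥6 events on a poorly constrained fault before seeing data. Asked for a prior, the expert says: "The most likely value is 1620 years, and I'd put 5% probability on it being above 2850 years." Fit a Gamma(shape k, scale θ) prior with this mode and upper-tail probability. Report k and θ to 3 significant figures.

k ≈ 9.74, θ ≈ 185

Gamma(k,θ) with k>1 has mode (k−1)θ, so θ = 1620/(k−1).
Need P(X < 2850) = 0.95 with θ tied to k this way. Start at k = 2, θ = 1620: P(X<2850) ≈ 0.525.
Too low — raise k to concentrate. Iterating converges to k ≈ 9.74.
Then θ = 1620/(9.74−1) ≈ 185.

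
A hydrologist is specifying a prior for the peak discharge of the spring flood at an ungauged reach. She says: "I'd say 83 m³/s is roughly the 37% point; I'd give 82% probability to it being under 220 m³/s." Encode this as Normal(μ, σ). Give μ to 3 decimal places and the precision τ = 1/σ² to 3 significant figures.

μ = 119.452, τ = 8.29e-05

For Normal(μ,σ), the p-quantile is μ + z_p·σ. Here z_{0.37} = -0.3319, z_{0.82} = 0.9154.
So 83 = μ − 0.3319σ and 220 = μ + 0.9154σ.
Subtracting: σ = (220 − 83)/(0.9154 − (-0.3319)) = 109.844.
Then μ = 83 − (-0.3319)·109.844 = 119.452.
Precision τ = 1/σ² = 1/109.8² = 8.29e-05.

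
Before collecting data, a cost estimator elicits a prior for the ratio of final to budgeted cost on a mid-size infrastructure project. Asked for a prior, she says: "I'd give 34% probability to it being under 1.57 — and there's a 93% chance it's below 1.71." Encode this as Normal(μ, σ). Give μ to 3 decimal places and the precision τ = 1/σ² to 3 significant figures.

μ = 1.601, τ = 182

For Normal(μ,σ), the p-quantile is μ + z_p·σ. Here z_{0.34} = -0.4125, z_{0.93} = 1.476.
So 1.57 = μ − 0.4125σ and 1.71 = μ + 1.476σ.
Subtracting: σ = (1.71 − 1.57)/(1.476 − (-0.4125)) = 0.074.
Then μ = 1.57 − (-0.4125)·0.074 = 1.601.
Precision τ = 1/σ² = 1/0.07414² = 182.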